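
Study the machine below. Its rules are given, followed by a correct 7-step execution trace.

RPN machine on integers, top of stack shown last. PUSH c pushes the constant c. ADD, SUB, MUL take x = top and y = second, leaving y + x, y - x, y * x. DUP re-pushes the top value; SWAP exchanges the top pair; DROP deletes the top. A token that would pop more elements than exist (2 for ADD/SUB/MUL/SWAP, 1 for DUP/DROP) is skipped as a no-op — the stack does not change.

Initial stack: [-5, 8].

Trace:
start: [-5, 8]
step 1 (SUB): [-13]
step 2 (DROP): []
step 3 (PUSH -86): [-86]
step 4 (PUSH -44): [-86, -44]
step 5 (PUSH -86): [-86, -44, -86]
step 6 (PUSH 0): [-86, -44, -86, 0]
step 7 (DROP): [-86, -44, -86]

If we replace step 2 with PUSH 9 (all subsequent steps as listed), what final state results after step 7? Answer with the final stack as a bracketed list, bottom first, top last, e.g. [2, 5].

[-13, 9, -86, -44, -86]

(re-executing from step 2 with the substitution; state before step 2: [-13])
step 2 (PUSH 9): [-13, 9]
step 3 (PUSH -86): [-13, 9, -86]
step 4 (PUSH -44): [-13, 9, -86, -44]
step 5 (PUSH -86): [-13, 9, -86, -44, -86]
step 6 (PUSH 0): [-13, 9, -86, -44, -86, 0]
step 7 (DROP): [-13, 9, -86, -44, -86]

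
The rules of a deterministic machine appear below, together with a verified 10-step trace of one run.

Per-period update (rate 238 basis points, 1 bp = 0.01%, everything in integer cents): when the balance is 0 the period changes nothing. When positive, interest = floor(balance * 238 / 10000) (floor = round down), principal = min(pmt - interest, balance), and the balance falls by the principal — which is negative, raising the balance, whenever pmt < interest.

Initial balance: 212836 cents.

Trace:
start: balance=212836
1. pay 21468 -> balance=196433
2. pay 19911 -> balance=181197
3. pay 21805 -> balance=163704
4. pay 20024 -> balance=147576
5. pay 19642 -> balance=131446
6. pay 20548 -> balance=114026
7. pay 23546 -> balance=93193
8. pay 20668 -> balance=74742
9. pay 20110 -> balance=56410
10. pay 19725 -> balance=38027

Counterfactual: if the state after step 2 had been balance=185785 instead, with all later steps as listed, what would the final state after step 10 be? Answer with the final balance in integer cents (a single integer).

43564

state after step 2 := balance=185785
3. pay 21805 -> balance=168401
4. pay 20024 -> balance=152384
5. pay 19642 -> balance=136368
6. pay 20548 -> balance=119065
7. pay 23546 -> balance=98352
8. pay 20668 -> balance=80024
9. pay 20110 -> balance=61818
10. pay 19725 -> balance=43564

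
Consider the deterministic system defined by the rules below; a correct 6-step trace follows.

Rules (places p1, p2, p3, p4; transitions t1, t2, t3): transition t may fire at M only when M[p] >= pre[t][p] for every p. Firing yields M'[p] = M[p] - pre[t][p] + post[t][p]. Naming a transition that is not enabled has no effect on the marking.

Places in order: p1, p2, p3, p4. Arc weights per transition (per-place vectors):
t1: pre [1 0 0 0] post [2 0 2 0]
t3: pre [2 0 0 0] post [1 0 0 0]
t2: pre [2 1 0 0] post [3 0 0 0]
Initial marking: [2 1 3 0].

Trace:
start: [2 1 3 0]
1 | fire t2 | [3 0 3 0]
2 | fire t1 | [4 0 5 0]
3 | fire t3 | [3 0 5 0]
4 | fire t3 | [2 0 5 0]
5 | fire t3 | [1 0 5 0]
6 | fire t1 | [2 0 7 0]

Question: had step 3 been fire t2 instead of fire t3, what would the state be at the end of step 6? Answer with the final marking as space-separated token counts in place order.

3 0 7 0

(re-executing from step 3 with the substitution; state before step 3: [4 0 5 0])
3 | fire t2 | [4 0 5 0]
4 | fire t3 | [3 0 5 0]
5 | fire t3 | [2 0 5 0]
6 | fire t1 | [3 0 7 0]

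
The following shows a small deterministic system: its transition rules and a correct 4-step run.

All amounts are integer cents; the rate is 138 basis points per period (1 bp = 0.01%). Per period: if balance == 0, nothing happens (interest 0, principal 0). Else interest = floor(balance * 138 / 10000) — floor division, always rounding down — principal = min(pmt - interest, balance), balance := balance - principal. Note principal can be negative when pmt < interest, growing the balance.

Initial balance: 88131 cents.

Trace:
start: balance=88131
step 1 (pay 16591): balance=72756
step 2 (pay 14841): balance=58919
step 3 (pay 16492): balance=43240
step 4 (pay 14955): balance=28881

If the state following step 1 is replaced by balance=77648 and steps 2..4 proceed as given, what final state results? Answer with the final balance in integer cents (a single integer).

state after step 1 := balance=77648
step 2 (pay 14841): balance=63878
step 3 (pay 16492): balance=48267
step 4 (pay 14955): balance=33978

33978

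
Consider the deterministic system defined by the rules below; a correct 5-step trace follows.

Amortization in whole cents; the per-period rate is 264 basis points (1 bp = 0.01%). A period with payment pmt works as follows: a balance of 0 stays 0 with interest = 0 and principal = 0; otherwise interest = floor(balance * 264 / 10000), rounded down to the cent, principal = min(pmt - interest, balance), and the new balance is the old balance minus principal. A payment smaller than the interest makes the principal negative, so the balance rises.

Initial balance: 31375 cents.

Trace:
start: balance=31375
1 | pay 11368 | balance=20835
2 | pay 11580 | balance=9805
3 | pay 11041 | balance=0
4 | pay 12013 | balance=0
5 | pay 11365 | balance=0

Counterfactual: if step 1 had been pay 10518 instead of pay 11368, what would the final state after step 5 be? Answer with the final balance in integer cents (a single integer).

0

(re-executing from step 1 with the substitution; state before step 1: balance=31375)
1 | pay 10518 | balance=21685
2 | pay 11580 | balance=10677
3 | pay 11041 | balance=0
4 | pay 12013 | balance=0
5 | pay 11365 | balance=0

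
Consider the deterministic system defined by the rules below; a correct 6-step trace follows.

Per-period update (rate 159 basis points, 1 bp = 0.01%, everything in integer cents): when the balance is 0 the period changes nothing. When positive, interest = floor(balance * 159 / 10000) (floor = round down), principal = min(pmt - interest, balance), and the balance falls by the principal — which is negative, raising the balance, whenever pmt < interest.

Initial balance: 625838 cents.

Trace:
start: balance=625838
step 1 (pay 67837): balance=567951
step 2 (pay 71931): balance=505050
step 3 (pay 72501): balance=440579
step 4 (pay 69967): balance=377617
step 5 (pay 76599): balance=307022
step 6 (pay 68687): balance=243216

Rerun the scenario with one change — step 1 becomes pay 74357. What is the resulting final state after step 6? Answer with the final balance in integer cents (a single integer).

(re-executing from step 1 with the substitution; state before step 1: balance=625838)
step 1 (pay 74357): balance=561431
step 2 (pay 71931): balance=498426
step 3 (pay 72501): balance=433849
step 4 (pay 69967): balance=370780
step 5 (pay 76599): balance=300076
step 6 (pay 68687): balance=236160

236160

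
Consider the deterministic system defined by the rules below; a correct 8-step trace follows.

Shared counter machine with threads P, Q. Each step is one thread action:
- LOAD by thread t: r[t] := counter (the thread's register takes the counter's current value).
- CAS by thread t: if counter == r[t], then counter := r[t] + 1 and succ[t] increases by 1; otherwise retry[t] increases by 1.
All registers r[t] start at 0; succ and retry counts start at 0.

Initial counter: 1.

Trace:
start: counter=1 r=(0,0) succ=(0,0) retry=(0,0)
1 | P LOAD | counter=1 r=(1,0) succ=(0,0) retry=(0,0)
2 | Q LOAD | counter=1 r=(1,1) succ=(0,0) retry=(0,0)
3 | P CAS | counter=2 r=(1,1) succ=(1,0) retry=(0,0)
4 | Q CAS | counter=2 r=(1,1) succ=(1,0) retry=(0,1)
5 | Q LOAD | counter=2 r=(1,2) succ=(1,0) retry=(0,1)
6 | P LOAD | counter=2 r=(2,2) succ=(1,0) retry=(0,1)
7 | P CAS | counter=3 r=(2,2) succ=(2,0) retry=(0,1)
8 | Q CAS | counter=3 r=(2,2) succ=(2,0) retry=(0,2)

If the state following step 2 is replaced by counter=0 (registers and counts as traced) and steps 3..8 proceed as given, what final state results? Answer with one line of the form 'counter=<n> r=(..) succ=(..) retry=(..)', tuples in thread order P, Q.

counter=1 r=(0,0) succ=(1,0) retry=(1,2)

state after step 2 := counter=0 r=(1,1) succ=(0,0) retry=(0,0)
3 | P CAS | counter=0 r=(1,1) succ=(0,0) retry=(1,0)
4 | Q CAS | counter=0 r=(1,1) succ=(0,0) retry=(1,1)
5 | Q LOAD | counter=0 r=(1,0) succ=(0,0) retry=(1,1)
6 | P LOAD | counter=0 r=(0,0) succ=(0,0) retry=(1,1)
7 | P CAS | counter=1 r=(0,0) succ=(1,0) retry=(1,1)
8 | Q CAS | counter=1 r=(0,0) succ=(1,0) retry=(1,2)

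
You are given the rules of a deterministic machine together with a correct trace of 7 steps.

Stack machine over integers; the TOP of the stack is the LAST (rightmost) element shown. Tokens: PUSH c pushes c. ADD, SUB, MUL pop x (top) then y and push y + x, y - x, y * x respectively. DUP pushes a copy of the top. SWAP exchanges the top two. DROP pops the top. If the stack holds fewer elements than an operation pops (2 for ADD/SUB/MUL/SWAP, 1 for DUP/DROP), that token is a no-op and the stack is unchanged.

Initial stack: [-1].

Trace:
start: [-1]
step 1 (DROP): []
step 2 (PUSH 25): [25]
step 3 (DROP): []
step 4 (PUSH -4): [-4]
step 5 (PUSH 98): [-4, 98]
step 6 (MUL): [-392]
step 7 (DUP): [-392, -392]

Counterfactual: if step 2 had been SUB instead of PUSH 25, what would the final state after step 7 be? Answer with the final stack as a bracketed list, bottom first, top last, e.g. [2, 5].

(re-executing from step 2 with the substitution; state before step 2: [])
step 2 (SUB): []
step 3 (DROP): []
step 4 (PUSH -4): [-4]
step 5 (PUSH 98): [-4, 98]
step 6 (MUL): [-392]
step 7 (DUP): [-392, -392]

[-392, -392]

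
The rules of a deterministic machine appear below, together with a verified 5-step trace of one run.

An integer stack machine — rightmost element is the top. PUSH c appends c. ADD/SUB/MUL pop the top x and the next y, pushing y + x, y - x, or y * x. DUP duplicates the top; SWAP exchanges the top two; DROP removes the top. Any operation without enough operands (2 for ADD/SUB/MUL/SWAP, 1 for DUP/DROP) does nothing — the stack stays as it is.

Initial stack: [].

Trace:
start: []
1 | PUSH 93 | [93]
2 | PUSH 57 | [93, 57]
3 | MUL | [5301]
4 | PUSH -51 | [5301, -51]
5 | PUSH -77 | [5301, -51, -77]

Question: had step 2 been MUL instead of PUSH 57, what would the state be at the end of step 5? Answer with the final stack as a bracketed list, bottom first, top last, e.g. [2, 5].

[93, -51, -77]

(re-executing from step 2 with the substitution; state before step 2: [93])
2 | MUL | [93]
3 | MUL | [93]
4 | PUSH -51 | [93, -51]
5 | PUSH -77 | [93, -51, -77]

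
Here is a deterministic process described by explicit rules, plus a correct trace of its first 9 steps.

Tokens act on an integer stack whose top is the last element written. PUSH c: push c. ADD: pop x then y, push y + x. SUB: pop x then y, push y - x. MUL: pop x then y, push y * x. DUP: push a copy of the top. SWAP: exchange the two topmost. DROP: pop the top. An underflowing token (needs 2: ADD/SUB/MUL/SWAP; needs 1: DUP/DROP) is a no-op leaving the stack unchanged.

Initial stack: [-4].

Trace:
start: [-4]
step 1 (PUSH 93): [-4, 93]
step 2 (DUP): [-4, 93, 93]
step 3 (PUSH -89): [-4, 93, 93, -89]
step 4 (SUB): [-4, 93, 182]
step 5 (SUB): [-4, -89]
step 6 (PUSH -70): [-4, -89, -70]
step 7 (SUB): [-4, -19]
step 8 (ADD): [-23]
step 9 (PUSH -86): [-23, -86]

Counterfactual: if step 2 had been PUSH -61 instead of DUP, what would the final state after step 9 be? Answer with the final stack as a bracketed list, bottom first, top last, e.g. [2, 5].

[131, -86]

(re-executing from step 2 with the substitution; state before step 2: [-4, 93])
step 2 (PUSH -61): [-4, 93, -61]
step 3 (PUSH -89): [-4, 93, -61, -89]
step 4 (SUB): [-4, 93, 28]
step 5 (SUB): [-4, 65]
step 6 (PUSH -70): [-4, 65, -70]
step 7 (SUB): [-4, 135]
step 8 (ADD): [131]
step 9 (PUSH -86): [131, -86]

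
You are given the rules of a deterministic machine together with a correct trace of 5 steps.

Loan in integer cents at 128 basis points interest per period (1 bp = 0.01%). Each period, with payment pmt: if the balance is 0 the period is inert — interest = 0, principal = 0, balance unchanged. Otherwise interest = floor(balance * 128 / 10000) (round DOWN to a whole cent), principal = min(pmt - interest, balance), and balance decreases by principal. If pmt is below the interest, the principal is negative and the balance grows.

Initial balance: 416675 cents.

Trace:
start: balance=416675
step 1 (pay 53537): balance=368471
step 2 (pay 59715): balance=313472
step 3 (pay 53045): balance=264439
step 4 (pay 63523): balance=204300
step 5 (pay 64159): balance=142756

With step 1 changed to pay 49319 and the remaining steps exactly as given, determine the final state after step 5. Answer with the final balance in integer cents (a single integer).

(re-executing from step 1 with the substitution; state before step 1: balance=416675)
step 1 (pay 49319): balance=372689
step 2 (pay 59715): balance=317744
step 3 (pay 53045): balance=268766
step 4 (pay 63523): balance=208683
step 5 (pay 64159): balance=147195

147195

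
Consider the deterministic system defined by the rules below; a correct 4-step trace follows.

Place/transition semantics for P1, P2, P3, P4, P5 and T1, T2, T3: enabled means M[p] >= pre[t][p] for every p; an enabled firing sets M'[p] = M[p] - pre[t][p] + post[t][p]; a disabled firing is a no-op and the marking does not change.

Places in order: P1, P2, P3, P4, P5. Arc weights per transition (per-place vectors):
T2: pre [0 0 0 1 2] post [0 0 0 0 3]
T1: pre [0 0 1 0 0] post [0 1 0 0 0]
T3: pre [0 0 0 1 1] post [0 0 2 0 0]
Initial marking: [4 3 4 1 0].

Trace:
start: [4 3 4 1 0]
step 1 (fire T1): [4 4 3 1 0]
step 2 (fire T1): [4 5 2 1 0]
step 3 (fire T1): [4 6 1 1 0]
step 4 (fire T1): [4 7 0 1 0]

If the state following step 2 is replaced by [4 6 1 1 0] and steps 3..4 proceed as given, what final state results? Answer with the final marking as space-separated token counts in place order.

state after step 2 := [4 6 1 1 0]
step 3 (fire T1): [4 7 0 1 0]
step 4 (fire T1): [4 7 0 1 0]

4 7 0 1 0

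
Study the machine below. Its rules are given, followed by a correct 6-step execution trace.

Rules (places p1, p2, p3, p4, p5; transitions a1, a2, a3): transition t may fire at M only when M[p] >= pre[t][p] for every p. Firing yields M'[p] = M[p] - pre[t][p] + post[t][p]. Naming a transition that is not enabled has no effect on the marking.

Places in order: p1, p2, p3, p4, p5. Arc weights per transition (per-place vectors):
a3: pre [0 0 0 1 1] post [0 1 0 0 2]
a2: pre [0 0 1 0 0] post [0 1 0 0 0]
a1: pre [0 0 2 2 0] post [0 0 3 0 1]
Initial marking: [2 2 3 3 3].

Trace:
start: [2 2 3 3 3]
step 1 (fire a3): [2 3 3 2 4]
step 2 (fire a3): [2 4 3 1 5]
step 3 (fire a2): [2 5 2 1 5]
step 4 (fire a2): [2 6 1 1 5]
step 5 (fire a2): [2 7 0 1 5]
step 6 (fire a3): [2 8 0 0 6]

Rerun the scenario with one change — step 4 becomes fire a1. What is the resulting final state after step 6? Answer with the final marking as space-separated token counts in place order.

(re-executing from step 4 with the substitution; state before step 4: [2 5 2 1 5])
step 4 (fire a1): [2 5 2 1 5]
step 5 (fire a2): [2 6 1 1 5]
step 6 (fire a3): [2 7 1 0 6]

2 7 1 0 6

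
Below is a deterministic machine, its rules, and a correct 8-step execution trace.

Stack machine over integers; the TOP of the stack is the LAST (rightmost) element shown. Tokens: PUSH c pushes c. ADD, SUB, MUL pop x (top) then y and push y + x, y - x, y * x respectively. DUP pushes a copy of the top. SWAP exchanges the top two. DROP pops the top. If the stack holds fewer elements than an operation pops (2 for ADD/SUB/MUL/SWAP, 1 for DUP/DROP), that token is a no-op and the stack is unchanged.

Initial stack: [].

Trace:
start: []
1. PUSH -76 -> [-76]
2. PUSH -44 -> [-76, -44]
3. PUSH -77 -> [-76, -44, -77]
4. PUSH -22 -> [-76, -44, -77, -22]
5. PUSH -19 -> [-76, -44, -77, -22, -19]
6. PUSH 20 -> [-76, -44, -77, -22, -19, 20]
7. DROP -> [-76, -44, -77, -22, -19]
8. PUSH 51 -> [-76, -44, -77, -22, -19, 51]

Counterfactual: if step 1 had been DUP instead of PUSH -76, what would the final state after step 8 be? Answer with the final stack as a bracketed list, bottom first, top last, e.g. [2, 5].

[-44, -77, -22, -19, 51]

(re-executing from step 1 with the substitution; state before step 1: [])
1. DUP -> []
2. PUSH -44 -> [-44]
3. PUSH -77 -> [-44, -77]
4. PUSH -22 -> [-44, -77, -22]
5. PUSH -19 -> [-44, -77, -22, -19]
6. PUSH 20 -> [-44, -77, -22, -19, 20]
7. DROP -> [-44, -77, -22, -19]
8. PUSH 51 -> [-44, -77, -22, -19, 51]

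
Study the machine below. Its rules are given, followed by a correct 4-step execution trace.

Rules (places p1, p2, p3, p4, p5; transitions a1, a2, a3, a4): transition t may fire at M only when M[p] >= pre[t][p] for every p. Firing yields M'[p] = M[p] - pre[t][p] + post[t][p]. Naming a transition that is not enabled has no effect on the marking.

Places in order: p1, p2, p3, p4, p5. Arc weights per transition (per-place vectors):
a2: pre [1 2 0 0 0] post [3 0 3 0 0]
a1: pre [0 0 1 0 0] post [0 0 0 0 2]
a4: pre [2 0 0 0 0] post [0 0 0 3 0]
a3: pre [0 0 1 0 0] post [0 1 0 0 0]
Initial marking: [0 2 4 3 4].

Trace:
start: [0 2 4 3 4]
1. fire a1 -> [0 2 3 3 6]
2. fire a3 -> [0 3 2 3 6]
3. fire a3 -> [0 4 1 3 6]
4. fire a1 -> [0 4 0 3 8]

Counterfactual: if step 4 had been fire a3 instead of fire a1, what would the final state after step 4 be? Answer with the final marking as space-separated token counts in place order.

0 5 0 3 6

(re-executing from step 4 with the substitution; state before step 4: [0 4 1 3 6])
4. fire a3 -> [0 5 0 3 6]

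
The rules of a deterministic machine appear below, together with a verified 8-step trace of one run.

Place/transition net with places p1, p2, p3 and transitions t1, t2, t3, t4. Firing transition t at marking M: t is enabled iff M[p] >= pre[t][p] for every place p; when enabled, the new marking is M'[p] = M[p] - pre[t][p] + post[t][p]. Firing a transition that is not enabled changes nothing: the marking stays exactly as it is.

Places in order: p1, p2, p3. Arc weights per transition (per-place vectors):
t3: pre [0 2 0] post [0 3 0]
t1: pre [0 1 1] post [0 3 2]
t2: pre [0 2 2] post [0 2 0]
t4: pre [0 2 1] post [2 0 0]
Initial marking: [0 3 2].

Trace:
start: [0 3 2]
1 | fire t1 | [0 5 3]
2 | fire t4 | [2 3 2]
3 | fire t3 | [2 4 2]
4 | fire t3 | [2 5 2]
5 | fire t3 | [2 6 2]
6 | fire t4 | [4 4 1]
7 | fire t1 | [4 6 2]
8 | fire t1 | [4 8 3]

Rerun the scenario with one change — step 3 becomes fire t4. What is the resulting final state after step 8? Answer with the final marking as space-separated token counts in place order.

4 5 3

(re-executing from step 3 with the substitution; state before step 3: [2 3 2])
3 | fire t4 | [4 1 1]
4 | fire t3 | [4 1 1]
5 | fire t3 | [4 1 1]
6 | fire t4 | [4 1 1]
7 | fire t1 | [4 3 2]
8 | fire t1 | [4 5 3]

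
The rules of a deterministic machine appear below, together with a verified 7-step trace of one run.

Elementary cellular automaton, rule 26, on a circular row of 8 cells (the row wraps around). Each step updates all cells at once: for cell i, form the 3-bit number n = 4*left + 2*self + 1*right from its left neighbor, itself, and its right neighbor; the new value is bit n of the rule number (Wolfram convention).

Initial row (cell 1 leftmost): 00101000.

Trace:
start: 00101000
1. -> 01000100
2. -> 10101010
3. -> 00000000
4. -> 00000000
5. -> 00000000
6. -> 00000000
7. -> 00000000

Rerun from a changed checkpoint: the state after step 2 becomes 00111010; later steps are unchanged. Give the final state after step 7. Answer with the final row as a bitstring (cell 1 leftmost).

state after step 2 := 00111010
3. -> 01100001
4. -> 01010010
5. -> 10001101
6. -> 01011001
7. -> 00010110

00010110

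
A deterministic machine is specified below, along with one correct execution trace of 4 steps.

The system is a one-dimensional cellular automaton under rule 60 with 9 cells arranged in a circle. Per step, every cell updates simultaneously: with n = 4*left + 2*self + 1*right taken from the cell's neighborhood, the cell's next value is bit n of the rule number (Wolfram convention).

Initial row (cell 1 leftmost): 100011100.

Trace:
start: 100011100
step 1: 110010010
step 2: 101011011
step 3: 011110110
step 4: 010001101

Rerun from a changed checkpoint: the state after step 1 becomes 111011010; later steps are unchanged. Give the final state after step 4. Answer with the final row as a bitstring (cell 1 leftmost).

011111010

state after step 1 := 111011010
step 2: 100110111
step 3: 010101100
step 4: 011111010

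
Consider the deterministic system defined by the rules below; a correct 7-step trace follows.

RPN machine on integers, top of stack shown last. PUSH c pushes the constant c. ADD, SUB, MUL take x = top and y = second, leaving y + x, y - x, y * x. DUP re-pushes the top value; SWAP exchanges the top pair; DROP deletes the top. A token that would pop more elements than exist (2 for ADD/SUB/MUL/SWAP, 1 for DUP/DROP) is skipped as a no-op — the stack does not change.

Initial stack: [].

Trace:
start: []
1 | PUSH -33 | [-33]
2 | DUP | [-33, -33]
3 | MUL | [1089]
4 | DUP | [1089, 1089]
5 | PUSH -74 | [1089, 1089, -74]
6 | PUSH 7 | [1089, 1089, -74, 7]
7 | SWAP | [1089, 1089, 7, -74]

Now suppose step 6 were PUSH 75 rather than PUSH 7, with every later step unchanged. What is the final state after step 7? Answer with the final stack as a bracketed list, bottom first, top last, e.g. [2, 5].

(re-executing from step 6 with the substitution; state before step 6: [1089, 1089, -74])
6 | PUSH 75 | [1089, 1089, -74, 75]
7 | SWAP | [1089, 1089, 75, -74]

[1089, 1089, 75, -74]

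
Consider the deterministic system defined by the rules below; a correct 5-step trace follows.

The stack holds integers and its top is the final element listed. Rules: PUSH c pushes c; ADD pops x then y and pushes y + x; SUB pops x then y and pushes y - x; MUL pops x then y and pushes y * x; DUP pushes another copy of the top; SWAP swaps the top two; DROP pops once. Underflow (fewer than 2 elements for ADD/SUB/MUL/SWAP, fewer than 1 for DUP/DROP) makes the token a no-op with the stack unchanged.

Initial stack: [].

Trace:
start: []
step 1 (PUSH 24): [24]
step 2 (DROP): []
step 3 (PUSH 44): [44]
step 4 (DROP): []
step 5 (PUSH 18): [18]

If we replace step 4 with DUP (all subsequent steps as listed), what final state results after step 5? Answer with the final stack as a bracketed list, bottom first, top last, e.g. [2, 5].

[44, 44, 18]

(re-executing from step 4 with the substitution; state before step 4: [44])
step 4 (DUP): [44, 44]
step 5 (PUSH 18): [44, 44, 18]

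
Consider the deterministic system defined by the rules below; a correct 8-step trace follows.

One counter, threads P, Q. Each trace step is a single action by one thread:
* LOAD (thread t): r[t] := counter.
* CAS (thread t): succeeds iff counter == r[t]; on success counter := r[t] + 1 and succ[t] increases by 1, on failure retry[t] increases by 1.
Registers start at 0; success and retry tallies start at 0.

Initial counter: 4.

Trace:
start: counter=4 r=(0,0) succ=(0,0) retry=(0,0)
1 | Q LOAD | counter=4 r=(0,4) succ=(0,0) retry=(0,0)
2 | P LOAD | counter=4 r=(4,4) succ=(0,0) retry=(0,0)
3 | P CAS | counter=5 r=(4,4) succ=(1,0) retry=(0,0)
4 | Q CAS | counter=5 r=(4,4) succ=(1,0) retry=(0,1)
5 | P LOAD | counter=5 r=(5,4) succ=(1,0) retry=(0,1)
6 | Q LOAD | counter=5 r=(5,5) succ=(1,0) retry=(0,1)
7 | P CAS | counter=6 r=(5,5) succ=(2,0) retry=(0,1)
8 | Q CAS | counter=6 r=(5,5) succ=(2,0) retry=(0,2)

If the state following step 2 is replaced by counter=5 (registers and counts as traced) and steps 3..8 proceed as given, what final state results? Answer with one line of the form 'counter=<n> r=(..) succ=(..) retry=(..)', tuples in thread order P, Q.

state after step 2 := counter=5 r=(4,4) succ=(0,0) retry=(0,0)
3 | P CAS | counter=5 r=(4,4) succ=(0,0) retry=(1,0)
4 | Q CAS | counter=5 r=(4,4) succ=(0,0) retry=(1,1)
5 | P LOAD | counter=5 r=(5,4) succ=(0,0) retry=(1,1)
6 | Q LOAD | counter=5 r=(5,5) succ=(0,0) retry=(1,1)
7 | P CAS | counter=6 r=(5,5) succ=(1,0) retry=(1,1)
8 | Q CAS | counter=6 r=(5,5) succ=(1,0) retry=(1,2)

counter=6 r=(5,5) succ=(1,0) retry=(1,2)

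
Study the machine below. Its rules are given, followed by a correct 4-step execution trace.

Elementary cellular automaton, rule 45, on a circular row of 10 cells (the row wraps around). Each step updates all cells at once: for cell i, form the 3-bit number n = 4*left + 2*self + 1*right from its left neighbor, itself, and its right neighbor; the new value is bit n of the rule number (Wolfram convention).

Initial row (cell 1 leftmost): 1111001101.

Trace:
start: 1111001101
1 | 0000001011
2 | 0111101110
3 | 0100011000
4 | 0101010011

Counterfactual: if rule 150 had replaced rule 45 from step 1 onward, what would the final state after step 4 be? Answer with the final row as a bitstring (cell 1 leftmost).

0001101110

(re-executing steps 1..4 under rule 150; state before step 1: 1111001101)
1 | 1110110000
2 | 0100001001
3 | 0110011111
4 | 0001101110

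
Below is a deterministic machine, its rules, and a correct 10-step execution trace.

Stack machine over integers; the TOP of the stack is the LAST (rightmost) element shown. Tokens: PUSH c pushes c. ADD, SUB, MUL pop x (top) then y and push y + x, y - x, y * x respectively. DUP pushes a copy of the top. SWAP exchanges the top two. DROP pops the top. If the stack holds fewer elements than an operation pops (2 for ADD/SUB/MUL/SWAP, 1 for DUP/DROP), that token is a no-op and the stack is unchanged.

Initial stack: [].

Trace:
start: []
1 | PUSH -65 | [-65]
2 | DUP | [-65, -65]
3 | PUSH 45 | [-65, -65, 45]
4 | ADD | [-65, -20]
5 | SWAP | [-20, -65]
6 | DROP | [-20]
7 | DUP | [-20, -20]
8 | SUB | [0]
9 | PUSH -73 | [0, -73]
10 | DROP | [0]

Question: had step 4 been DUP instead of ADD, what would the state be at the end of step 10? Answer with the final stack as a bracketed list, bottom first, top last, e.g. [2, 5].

(re-executing from step 4 with the substitution; state before step 4: [-65, -65, 45])
4 | DUP | [-65, -65, 45, 45]
5 | SWAP | [-65, -65, 45, 45]
6 | DROP | [-65, -65, 45]
7 | DUP | [-65, -65, 45, 45]
8 | SUB | [-65, -65, 0]
9 | PUSH -73 | [-65, -65, 0, -73]
10 | DROP | [-65, -65, 0]

[-65, -65, 0]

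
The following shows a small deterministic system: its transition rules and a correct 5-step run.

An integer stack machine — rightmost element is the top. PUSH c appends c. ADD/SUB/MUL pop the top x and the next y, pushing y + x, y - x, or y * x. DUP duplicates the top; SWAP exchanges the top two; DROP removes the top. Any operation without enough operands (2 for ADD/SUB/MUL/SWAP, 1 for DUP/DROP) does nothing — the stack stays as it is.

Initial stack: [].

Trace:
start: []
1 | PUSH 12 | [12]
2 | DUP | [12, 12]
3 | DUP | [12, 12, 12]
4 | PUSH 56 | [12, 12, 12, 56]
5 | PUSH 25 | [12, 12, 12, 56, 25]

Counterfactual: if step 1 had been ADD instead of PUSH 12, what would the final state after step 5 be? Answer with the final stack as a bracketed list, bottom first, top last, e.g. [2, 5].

(re-executing from step 1 with the substitution; state before step 1: [])
1 | ADD | []
2 | DUP | []
3 | DUP | []
4 | PUSH 56 | [56]
5 | PUSH 25 | [56, 25]

[56, 25]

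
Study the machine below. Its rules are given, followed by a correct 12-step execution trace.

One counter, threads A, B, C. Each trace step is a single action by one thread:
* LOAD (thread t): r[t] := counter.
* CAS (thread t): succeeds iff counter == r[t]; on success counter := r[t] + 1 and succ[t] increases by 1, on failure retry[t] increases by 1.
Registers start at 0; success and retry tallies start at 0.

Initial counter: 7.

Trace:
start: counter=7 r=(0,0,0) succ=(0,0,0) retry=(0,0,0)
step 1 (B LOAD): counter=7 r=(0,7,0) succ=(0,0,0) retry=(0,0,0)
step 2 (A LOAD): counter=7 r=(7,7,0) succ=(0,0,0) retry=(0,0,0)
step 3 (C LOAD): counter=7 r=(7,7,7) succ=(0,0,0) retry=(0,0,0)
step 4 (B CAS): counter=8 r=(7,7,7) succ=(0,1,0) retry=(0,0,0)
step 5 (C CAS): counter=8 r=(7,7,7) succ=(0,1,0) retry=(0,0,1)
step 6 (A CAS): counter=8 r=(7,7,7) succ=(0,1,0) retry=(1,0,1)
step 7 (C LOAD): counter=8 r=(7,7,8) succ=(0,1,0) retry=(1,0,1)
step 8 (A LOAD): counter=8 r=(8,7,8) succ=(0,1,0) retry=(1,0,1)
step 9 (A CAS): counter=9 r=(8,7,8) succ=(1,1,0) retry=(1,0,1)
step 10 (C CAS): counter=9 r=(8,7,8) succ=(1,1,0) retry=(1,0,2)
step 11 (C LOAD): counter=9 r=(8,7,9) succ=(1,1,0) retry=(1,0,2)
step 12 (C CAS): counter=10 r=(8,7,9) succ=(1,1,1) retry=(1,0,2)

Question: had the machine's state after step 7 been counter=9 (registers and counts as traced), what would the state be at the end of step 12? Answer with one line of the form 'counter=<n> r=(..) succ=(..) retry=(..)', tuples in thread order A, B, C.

state after step 7 := counter=9 r=(7,7,8) succ=(0,1,0) retry=(1,0,1)
step 8 (A LOAD): counter=9 r=(9,7,8) succ=(0,1,0) retry=(1,0,1)
step 9 (A CAS): counter=10 r=(9,7,8) succ=(1,1,0) retry=(1,0,1)
step 10 (C CAS): counter=10 r=(9,7,8) succ=(1,1,0) retry=(1,0,2)
step 11 (C LOAD): counter=10 r=(9,7,10) succ=(1,1,0) retry=(1,0,2)
step 12 (C CAS): counter=11 r=(9,7,10) succ=(1,1,1) retry=(1,0,2)

counter=11 r=(9,7,10) succ=(1,1,1) retry=(1,0,2)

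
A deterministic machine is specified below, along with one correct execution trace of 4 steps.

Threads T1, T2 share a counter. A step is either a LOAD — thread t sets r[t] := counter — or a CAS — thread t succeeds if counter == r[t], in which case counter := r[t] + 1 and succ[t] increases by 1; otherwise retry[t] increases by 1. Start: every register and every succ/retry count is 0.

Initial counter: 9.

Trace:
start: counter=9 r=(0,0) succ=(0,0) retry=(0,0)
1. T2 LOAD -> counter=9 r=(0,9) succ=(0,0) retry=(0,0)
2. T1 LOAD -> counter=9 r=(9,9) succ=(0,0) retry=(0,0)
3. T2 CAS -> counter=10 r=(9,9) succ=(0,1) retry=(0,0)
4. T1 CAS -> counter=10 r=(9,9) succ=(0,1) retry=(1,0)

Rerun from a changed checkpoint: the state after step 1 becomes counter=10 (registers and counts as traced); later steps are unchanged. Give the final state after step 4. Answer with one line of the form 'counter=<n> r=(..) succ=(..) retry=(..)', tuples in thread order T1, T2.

counter=11 r=(10,9) succ=(1,0) retry=(0,1)

state after step 1 := counter=10 r=(0,9) succ=(0,0) retry=(0,0)
2. T1 LOAD -> counter=10 r=(10,9) succ=(0,0) retry=(0,0)
3. T2 CAS -> counter=10 r=(10,9) succ=(0,0) retry=(0,1)
4. T1 CAS -> counter=11 r=(10,9) succ=(1,0) retry=(0,1)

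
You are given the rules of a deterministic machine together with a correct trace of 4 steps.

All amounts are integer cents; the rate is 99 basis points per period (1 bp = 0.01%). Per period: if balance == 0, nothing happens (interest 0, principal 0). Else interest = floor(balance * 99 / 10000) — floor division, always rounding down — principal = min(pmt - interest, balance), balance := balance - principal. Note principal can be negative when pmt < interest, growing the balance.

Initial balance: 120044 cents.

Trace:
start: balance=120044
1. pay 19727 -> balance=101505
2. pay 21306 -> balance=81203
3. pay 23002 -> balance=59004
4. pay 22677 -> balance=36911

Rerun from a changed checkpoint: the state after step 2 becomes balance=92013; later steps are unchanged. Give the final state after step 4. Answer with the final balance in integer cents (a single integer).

47936

state after step 2 := balance=92013
3. pay 23002 -> balance=69921
4. pay 22677 -> balance=47936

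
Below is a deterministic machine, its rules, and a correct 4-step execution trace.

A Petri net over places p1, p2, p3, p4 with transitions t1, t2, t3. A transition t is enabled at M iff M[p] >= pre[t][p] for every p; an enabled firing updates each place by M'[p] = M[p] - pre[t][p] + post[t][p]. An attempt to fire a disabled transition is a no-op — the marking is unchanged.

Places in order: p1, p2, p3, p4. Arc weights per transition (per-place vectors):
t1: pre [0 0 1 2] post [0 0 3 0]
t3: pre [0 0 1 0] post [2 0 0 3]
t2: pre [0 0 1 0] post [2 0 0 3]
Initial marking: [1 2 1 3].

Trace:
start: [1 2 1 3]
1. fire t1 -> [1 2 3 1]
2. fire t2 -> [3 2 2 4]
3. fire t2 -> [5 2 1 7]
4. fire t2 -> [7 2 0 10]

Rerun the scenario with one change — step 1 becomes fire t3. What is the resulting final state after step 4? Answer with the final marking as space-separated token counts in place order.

3 2 0 6

(re-executing from step 1 with the substitution; state before step 1: [1 2 1 3])
1. fire t3 -> [3 2 0 6]
2. fire t2 -> [3 2 0 6]
3. fire t2 -> [3 2 0 6]
4. fire t2 -> [3 2 0 6]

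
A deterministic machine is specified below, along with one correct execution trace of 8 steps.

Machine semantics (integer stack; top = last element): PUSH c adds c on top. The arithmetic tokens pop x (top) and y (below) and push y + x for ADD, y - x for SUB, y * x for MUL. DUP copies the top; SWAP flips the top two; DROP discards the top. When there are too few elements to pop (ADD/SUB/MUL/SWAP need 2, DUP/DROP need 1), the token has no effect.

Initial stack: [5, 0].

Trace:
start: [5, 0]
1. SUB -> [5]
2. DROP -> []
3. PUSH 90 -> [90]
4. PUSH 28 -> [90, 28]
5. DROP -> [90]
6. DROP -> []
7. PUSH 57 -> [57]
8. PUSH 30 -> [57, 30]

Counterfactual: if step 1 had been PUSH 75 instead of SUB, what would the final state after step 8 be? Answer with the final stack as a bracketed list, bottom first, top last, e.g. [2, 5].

(re-executing from step 1 with the substitution; state before step 1: [5, 0])
1. PUSH 75 -> [5, 0, 75]
2. DROP -> [5, 0]
3. PUSH 90 -> [5, 0, 90]
4. PUSH 28 -> [5, 0, 90, 28]
5. DROP -> [5, 0, 90]
6. DROP -> [5, 0]
7. PUSH 57 -> [5, 0, 57]
8. PUSH 30 -> [5, 0, 57, 30]

[5, 0, 57, 30]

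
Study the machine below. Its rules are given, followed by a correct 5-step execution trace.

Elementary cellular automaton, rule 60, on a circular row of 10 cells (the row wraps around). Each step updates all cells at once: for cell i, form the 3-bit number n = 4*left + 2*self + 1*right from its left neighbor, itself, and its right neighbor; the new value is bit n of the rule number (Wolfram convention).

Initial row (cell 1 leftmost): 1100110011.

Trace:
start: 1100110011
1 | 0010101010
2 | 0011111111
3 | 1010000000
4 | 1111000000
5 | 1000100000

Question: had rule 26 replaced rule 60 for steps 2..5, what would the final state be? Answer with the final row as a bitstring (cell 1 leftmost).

(re-executing steps 2..5 under rule 26; state before step 2: 0010101010)
2 | 0100000001
3 | 0010000010
4 | 0101000101
5 | 0000101000

0000101000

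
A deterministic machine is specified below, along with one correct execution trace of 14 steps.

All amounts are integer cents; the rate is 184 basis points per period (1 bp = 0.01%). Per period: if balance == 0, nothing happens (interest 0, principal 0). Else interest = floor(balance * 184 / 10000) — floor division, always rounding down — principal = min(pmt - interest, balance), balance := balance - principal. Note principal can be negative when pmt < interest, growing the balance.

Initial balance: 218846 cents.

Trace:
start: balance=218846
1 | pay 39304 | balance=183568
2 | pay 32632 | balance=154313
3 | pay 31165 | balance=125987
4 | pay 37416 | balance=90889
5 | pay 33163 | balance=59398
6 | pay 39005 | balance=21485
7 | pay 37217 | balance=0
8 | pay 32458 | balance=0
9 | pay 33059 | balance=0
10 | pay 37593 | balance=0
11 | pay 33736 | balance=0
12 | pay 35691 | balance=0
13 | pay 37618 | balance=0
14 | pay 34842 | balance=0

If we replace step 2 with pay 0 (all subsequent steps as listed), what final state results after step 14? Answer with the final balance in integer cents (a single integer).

(re-executing from step 2 with the substitution; state before step 2: balance=183568)
2 | pay 0 | balance=186945
3 | pay 31165 | balance=159219
4 | pay 37416 | balance=124732
5 | pay 33163 | balance=93864
6 | pay 39005 | balance=56586
7 | pay 37217 | balance=20410
8 | pay 32458 | balance=0
9 | pay 33059 | balance=0
10 | pay 37593 | balance=0
11 | pay 33736 | balance=0
12 | pay 35691 | balance=0
13 | pay 37618 | balance=0
14 | pay 34842 | balance=0

0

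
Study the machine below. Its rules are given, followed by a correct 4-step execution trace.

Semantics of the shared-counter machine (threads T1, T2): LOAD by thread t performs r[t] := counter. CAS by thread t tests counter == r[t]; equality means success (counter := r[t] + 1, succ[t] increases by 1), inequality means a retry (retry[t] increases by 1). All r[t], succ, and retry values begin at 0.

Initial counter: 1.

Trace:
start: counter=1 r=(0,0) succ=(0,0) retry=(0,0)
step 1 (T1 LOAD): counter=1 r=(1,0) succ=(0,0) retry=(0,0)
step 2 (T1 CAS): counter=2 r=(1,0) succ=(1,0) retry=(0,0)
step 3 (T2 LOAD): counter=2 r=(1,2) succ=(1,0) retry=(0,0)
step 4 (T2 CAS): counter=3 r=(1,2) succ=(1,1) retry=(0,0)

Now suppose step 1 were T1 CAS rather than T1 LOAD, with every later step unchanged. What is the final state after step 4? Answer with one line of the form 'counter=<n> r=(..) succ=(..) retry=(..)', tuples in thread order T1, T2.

(re-executing from step 1 with the substitution; state before step 1: counter=1 r=(0,0) succ=(0,0) retry=(0,0))
step 1 (T1 CAS): counter=1 r=(0,0) succ=(0,0) retry=(1,0)
step 2 (T1 CAS): counter=1 r=(0,0) succ=(0,0) retry=(2,0)
step 3 (T2 LOAD): counter=1 r=(0,1) succ=(0,0) retry=(2,0)
step 4 (T2 CAS): counter=2 r=(0,1) succ=(0,1) retry=(2,0)

counter=2 r=(0,1) succ=(0,1) retry=(2,0)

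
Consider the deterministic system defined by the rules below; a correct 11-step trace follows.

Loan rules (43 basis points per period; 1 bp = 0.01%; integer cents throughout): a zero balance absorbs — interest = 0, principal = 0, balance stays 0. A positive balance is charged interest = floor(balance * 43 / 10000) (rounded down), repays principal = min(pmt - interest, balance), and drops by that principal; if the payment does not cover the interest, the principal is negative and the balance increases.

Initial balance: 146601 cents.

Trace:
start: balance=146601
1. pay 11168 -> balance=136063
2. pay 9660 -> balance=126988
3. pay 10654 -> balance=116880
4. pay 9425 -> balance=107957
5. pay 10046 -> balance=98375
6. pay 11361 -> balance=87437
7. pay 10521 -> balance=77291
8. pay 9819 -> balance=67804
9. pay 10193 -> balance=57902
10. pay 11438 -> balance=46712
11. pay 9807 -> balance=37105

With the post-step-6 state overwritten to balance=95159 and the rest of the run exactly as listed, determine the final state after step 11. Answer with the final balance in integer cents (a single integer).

44996

state after step 6 := balance=95159
7. pay 10521 -> balance=85047
8. pay 9819 -> balance=75593
9. pay 10193 -> balance=65725
10. pay 11438 -> balance=54569
11. pay 9807 -> balance=44996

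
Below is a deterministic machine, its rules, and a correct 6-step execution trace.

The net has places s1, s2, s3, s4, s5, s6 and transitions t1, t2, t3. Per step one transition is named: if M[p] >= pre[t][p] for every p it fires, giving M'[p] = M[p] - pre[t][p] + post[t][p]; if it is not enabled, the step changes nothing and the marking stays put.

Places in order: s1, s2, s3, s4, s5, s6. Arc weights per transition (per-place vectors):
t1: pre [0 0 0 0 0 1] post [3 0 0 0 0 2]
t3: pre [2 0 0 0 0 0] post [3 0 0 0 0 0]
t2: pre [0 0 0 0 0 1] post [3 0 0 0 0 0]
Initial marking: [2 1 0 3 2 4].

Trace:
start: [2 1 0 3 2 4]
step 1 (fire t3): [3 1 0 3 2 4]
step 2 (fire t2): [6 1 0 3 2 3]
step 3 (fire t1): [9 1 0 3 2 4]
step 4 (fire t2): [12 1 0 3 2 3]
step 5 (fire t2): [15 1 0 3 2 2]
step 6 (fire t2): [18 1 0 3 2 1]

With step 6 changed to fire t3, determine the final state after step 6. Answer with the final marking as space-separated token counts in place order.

(re-executing from step 6 with the substitution; state before step 6: [15 1 0 3 2 2])
step 6 (fire t3): [16 1 0 3 2 2]

16 1 0 3 2 2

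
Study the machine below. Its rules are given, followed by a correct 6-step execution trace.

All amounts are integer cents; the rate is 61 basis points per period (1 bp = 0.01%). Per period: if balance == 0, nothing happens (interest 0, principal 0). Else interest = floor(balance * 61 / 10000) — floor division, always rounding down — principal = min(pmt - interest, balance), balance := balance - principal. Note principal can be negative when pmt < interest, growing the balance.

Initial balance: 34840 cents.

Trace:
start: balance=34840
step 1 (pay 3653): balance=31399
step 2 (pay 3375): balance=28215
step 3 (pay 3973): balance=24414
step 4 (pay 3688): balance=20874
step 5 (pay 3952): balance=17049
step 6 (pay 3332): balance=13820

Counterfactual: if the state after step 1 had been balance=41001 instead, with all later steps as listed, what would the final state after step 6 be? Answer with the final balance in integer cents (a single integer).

23720

state after step 1 := balance=41001
step 2 (pay 3375): balance=37876
step 3 (pay 3973): balance=34134
step 4 (pay 3688): balance=30654
step 5 (pay 3952): balance=26888
step 6 (pay 3332): balance=23720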